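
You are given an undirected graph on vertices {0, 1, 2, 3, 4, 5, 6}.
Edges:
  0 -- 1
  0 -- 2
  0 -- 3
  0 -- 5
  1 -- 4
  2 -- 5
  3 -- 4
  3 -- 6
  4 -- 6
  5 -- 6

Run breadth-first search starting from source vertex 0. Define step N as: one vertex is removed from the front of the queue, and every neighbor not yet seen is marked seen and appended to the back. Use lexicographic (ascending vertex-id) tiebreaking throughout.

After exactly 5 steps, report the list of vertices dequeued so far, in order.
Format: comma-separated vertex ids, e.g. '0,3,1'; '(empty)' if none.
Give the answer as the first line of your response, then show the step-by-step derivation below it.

0,1,2,3,5

step 1: dequeue 0; queue=[1,2,3,5]; order=0
step 2: dequeue 1; queue=[2,3,5,4]; order=0,1
step 3: dequeue 2; queue=[3,5,4]; order=0,1,2
step 4: dequeue 3; queue=[5,4,6]; order=0,1,2,3
step 5: dequeue 5; queue=[4,6]; order=0,1,2,3,5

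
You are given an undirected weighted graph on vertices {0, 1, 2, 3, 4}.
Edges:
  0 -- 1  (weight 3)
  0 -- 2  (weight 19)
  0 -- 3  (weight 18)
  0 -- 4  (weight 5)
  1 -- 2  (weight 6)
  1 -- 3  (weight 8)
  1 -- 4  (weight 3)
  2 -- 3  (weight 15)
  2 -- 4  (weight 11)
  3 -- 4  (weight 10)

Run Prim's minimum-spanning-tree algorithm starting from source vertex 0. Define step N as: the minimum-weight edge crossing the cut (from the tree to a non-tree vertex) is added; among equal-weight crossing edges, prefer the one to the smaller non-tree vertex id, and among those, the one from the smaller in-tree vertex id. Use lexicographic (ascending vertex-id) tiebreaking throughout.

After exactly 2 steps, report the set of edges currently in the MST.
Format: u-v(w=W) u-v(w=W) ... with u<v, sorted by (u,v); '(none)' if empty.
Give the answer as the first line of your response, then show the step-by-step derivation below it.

0-1(w=3) 1-4(w=3)

step 1: add edge 0-1 (w=3); MST = {0-1(w=3)}
step 2: add edge 1-4 (w=3); MST = {0-1(w=3) 1-4(w=3)}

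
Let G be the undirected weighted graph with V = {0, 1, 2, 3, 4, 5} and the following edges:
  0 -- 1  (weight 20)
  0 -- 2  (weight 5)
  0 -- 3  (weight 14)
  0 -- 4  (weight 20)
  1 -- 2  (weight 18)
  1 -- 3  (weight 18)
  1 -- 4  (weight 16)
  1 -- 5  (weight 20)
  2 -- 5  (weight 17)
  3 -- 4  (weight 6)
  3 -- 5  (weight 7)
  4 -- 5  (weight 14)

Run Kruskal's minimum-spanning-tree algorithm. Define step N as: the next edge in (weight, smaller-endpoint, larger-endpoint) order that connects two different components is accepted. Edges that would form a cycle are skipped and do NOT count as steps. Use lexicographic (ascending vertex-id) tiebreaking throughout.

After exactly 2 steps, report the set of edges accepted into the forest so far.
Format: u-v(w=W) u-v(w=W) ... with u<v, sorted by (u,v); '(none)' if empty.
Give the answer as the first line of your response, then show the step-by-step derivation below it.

0-2(w=5) 3-4(w=6)

step 1: add edge 0-2 (w=5); MST = {0-2(w=5)}
step 2: add edge 3-4 (w=6); MST = {0-2(w=5) 3-4(w=6)}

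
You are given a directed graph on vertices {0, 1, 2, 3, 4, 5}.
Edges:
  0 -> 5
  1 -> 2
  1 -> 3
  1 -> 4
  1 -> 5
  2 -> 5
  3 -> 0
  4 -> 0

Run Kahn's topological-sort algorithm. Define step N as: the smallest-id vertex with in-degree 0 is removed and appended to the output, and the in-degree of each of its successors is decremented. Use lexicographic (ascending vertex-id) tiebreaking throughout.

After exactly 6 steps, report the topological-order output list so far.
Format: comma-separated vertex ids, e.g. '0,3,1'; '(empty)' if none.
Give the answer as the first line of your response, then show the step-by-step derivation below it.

1,2,3,4,0,5

step 1: output 1; order=[1]; indeg=(2,0,0,0,0,2)
step 2: output 2; order=[1,2]; indeg=(2,0,0,0,0,1)
step 3: output 3; order=[1,2,3]; indeg=(1,0,0,0,0,1)
step 4: output 4; order=[1,2,3,4]; indeg=(0,0,0,0,0,1)
step 5: output 0; order=[1,2,3,4,0]; indeg=(0,0,0,0,0,0)
step 6: output 5; order=[1,2,3,4,0,5]; indeg=(0,0,0,0,0,0)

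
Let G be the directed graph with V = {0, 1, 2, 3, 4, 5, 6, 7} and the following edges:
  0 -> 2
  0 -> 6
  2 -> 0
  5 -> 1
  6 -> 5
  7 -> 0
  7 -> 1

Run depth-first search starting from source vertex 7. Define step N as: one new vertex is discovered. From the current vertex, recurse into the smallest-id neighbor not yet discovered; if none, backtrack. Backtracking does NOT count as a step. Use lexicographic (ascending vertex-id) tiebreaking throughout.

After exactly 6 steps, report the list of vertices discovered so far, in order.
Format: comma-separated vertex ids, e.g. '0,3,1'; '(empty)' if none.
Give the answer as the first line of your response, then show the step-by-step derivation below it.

7,0,2,6,5,1

step 1: discover 7; path=7; order=7
step 2: discover 0; path=7>0; order=7,0
step 3: discover 2; path=7>0>2; order=7,0,2
step 4: discover 6; path=7>0>6; order=7,0,2,6
step 5: discover 5; path=7>0>6>5; order=7,0,2,6,5
step 6: discover 1; path=7>0>6>5>1; order=7,0,2,6,5,1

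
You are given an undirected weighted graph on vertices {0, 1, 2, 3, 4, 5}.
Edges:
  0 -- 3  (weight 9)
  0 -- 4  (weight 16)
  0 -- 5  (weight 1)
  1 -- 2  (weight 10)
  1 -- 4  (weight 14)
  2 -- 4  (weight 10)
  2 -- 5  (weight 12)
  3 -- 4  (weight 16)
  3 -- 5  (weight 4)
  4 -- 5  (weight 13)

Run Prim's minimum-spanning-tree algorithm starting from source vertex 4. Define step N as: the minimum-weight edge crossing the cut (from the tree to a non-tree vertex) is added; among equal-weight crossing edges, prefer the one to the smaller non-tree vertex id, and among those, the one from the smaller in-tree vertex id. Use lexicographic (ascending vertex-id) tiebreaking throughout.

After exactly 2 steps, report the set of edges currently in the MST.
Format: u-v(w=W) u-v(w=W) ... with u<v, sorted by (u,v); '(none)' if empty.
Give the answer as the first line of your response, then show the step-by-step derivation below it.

1-2(w=10) 2-4(w=10)

step 1: add edge 2-4 (w=10); MST = {2-4(w=10)}
step 2: add edge 1-2 (w=10); MST = {1-2(w=10) 2-4(w=10)}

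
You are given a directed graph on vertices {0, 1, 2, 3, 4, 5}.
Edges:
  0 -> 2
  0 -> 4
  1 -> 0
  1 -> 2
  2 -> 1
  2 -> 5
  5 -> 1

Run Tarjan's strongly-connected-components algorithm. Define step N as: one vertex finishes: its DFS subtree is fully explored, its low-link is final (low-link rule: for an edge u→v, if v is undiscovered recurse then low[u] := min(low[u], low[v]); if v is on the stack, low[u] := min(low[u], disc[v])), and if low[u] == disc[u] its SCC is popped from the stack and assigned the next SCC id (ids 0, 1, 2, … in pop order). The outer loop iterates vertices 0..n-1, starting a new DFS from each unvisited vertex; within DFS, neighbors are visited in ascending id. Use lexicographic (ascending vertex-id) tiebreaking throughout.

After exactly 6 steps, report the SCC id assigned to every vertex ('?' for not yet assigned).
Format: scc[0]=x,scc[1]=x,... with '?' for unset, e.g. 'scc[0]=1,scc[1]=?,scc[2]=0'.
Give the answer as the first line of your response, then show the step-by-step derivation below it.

scc[0]=1,scc[1]=1,scc[2]=1,scc[3]=2,scc[4]=0,scc[5]=1

step 1: low=(low[0]=0,low[1]=0,low[2]=1,low[3]=?,low[4]=?,low[5]=?); scc=(scc[0]=?,scc[1]=?,scc[2]=?,scc[3]=?,scc[4]=?,scc[5]=?)
step 2: low=(low[0]=0,low[1]=0,low[2]=0,low[3]=?,low[4]=?,low[5]=2); scc=(scc[0]=?,scc[1]=?,scc[2]=?,scc[3]=?,scc[4]=?,scc[5]=?)
step 3: low=(low[0]=0,low[1]=0,low[2]=0,low[3]=?,low[4]=?,low[5]=2); scc=(scc[0]=?,scc[1]=?,scc[2]=?,scc[3]=?,scc[4]=?,scc[5]=?)
step 4: low=(low[0]=0,low[1]=0,low[2]=0,low[3]=?,low[4]=4,low[5]=2); scc=(scc[0]=?,scc[1]=?,scc[2]=?,scc[3]=?,scc[4]=0,scc[5]=?)
step 5: low=(low[0]=0,low[1]=0,low[2]=0,low[3]=?,low[4]=4,low[5]=2); scc=(scc[0]=1,scc[1]=1,scc[2]=1,scc[3]=?,scc[4]=0,scc[5]=1)
step 6: low=(low[0]=0,low[1]=0,low[2]=0,low[3]=5,low[4]=4,low[5]=2); scc=(scc[0]=1,scc[1]=1,scc[2]=1,scc[3]=2,scc[4]=0,scc[5]=1)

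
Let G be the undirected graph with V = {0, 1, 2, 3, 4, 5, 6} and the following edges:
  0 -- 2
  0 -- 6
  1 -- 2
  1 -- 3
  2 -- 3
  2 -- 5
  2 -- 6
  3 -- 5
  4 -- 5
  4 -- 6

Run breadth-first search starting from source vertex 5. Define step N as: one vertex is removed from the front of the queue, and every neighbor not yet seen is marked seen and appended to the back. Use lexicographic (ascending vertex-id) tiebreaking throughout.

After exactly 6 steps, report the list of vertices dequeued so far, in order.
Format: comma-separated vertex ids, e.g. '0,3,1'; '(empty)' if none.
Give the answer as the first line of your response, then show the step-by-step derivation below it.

5,2,3,4,0,1

step 1: dequeue 5; queue=[2,3,4]; order=5
step 2: dequeue 2; queue=[3,4,0,1,6]; order=5,2
step 3: dequeue 3; queue=[4,0,1,6]; order=5,2,3
step 4: dequeue 4; queue=[0,1,6]; order=5,2,3,4
step 5: dequeue 0; queue=[1,6]; order=5,2,3,4,0
step 6: dequeue 1; queue=[6]; order=5,2,3,4,0,1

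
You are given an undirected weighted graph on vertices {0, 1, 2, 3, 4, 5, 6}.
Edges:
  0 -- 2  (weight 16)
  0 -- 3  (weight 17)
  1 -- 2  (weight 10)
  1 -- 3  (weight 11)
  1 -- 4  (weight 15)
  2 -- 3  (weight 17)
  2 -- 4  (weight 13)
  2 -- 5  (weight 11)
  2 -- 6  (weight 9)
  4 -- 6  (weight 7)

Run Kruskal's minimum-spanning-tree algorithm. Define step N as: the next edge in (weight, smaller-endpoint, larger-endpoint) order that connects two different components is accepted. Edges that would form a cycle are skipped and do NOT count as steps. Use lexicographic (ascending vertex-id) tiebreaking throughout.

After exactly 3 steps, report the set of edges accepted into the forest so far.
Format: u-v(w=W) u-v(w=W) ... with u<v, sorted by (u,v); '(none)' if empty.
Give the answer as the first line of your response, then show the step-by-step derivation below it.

1-2(w=10) 2-6(w=9) 4-6(w=7)

step 1: add edge 4-6 (w=7); MST = {4-6(w=7)}
step 2: add edge 2-6 (w=9); MST = {2-6(w=9) 4-6(w=7)}
step 3: add edge 1-2 (w=10); MST = {1-2(w=10) 2-6(w=9) 4-6(w=7)}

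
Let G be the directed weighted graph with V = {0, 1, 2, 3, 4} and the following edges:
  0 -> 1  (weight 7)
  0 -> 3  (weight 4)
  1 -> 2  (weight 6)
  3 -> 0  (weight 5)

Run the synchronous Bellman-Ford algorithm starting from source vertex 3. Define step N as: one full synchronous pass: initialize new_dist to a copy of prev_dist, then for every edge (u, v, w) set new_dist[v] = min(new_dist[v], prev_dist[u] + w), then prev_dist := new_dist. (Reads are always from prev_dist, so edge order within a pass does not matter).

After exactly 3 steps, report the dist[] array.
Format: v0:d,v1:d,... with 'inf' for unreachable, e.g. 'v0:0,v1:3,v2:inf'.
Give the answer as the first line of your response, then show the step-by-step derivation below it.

v0:5,v1:12,v2:18,v3:0,v4:inf

step 1: dist = v0:5,v1:inf,v2:inf,v3:0,v4:inf
step 2: dist = v0:5,v1:12,v2:inf,v3:0,v4:inf
step 3: dist = v0:5,v1:12,v2:18,v3:0,v4:inf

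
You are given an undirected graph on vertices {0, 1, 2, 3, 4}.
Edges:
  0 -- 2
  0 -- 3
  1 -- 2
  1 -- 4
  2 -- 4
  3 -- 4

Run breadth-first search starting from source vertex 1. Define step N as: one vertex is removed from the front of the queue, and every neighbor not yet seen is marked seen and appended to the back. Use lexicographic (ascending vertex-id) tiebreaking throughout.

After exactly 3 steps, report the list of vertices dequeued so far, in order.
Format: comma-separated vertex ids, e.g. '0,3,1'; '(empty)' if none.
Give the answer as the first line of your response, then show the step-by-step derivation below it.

1,2,4

step 1: dequeue 1; queue=[2,4]; order=1
step 2: dequeue 2; queue=[4,0]; order=1,2
step 3: dequeue 4; queue=[0,3]; order=1,2,4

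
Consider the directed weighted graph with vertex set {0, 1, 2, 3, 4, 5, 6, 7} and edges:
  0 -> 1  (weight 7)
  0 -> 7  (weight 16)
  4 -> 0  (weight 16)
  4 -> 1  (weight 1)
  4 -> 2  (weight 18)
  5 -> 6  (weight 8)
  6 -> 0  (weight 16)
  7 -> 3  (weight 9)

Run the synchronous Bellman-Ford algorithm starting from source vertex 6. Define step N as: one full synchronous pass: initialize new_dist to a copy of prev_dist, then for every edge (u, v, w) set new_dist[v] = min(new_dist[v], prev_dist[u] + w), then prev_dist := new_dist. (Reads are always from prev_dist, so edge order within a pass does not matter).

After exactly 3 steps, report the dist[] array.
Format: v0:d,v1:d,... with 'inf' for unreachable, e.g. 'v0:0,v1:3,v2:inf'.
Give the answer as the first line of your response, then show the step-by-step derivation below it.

v0:16,v1:23,v2:inf,v3:41,v4:inf,v5:inf,v6:0,v7:32

step 1: dist = v0:16,v1:inf,v2:inf,v3:inf,v4:inf,v5:inf,v6:0,v7:inf
step 2: dist = v0:16,v1:23,v2:inf,v3:inf,v4:inf,v5:inf,v6:0,v7:32
step 3: dist = v0:16,v1:23,v2:inf,v3:41,v4:inf,v5:inf,v6:0,v7:32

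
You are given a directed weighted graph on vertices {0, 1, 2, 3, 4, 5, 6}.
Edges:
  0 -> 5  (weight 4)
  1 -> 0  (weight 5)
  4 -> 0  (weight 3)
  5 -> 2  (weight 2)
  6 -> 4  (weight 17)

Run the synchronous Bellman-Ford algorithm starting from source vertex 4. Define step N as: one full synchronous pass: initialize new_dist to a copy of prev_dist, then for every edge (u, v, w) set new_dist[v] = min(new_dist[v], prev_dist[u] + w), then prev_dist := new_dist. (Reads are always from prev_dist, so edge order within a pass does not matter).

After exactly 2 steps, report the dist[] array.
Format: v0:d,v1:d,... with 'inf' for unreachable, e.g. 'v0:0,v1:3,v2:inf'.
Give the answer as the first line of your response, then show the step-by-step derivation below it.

v0:3,v1:inf,v2:inf,v3:inf,v4:0,v5:7,v6:inf

step 1: dist = v0:3,v1:inf,v2:inf,v3:inf,v4:0,v5:inf,v6:inf
step 2: dist = v0:3,v1:inf,v2:inf,v3:inf,v4:0,v5:7,v6:inf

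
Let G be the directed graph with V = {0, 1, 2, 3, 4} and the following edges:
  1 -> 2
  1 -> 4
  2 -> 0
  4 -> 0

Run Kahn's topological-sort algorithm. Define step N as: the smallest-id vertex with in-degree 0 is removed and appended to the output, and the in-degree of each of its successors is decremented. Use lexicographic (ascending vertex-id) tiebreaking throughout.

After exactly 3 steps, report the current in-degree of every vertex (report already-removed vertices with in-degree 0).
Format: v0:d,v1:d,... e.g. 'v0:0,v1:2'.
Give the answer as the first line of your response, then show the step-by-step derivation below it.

v0:1,v1:0,v2:0,v3:0,v4:0

step 1: output 1; order=[1]; indeg=(2,0,0,0,0)
step 2: output 2; order=[1,2]; indeg=(1,0,0,0,0)
step 3: output 3; order=[1,2,3]; indeg=(1,0,0,0,0)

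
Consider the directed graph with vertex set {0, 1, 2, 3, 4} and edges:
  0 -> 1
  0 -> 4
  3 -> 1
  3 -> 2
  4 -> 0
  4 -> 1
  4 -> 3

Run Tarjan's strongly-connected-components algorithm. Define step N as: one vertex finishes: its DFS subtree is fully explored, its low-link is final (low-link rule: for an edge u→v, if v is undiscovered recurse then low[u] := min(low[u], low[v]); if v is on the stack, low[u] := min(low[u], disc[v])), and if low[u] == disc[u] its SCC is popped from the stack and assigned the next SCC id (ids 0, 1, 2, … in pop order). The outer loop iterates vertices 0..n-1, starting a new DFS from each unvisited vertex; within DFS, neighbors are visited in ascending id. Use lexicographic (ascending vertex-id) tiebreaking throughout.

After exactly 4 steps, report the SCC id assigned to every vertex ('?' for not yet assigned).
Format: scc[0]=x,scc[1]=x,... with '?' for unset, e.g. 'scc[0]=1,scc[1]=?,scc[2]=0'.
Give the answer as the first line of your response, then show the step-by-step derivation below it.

scc[0]=?,scc[1]=0,scc[2]=1,scc[3]=2,scc[4]=?

step 1: low=(low[0]=0,low[1]=1,low[2]=?,low[3]=?,low[4]=?); scc=(scc[0]=?,scc[1]=0,scc[2]=?,scc[3]=?,scc[4]=?)
step 2: low=(low[0]=0,low[1]=1,low[2]=4,low[3]=3,low[4]=0); scc=(scc[0]=?,scc[1]=0,scc[2]=1,scc[3]=?,scc[4]=?)
step 3: low=(low[0]=0,low[1]=1,low[2]=4,low[3]=3,low[4]=0); scc=(scc[0]=?,scc[1]=0,scc[2]=1,scc[3]=2,scc[4]=?)
step 4: low=(low[0]=0,low[1]=1,low[2]=4,low[3]=3,low[4]=0); scc=(scc[0]=?,scc[1]=0,scc[2]=1,scc[3]=2,scc[4]=?)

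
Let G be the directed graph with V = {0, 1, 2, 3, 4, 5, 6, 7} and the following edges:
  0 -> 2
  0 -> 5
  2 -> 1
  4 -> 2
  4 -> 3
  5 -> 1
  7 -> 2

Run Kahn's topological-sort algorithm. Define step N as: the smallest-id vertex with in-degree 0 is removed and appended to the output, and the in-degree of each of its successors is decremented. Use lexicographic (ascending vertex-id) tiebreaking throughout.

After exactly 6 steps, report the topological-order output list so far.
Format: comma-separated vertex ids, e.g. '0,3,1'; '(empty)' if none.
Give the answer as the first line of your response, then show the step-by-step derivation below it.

0,4,3,5,6,7

step 1: output 0; order=[0]; indeg=(0,2,2,1,0,0,0,0)
step 2: output 4; order=[0,4]; indeg=(0,2,1,0,0,0,0,0)
step 3: output 3; order=[0,4,3]; indeg=(0,2,1,0,0,0,0,0)
step 4: output 5; order=[0,4,3,5]; indeg=(0,1,1,0,0,0,0,0)
step 5: output 6; order=[0,4,3,5,6]; indeg=(0,1,1,0,0,0,0,0)
step 6: output 7; order=[0,4,3,5,6,7]; indeg=(0,1,0,0,0,0,0,0)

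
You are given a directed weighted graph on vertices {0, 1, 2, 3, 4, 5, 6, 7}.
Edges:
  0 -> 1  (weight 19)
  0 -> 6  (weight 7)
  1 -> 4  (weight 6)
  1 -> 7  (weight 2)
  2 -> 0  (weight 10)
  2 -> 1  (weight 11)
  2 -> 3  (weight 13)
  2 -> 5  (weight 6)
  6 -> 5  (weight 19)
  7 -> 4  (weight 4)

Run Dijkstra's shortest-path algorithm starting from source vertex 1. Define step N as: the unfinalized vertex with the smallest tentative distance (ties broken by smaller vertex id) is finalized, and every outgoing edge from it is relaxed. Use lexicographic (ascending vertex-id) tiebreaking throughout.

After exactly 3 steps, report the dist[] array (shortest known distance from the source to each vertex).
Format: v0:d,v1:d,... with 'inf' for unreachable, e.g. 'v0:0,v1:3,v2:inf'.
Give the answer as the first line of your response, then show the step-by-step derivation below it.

v0:inf,v1:0,v2:inf,v3:inf,v4:6,v5:inf,v6:inf,v7:2

step 1: dist = v0:inf,v1:0,v2:inf,v3:inf,v4:6,v5:inf,v6:inf,v7:2
step 2: dist = v0:inf,v1:0,v2:inf,v3:inf,v4:6,v5:inf,v6:inf,v7:2
step 3: dist = v0:inf,v1:0,v2:inf,v3:inf,v4:6,v5:inf,v6:inf,v7:2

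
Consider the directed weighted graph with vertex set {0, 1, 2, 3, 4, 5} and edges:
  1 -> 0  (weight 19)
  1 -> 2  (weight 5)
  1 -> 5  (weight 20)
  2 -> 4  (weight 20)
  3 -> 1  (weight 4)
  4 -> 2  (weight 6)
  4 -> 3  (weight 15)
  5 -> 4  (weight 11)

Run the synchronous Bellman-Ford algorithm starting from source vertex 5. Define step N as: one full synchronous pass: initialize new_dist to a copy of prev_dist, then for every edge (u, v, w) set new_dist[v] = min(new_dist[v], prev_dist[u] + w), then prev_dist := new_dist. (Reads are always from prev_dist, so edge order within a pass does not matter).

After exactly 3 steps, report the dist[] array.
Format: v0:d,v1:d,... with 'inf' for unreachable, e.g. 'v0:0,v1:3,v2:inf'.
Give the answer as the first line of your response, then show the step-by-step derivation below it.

v0:inf,v1:30,v2:17,v3:26,v4:11,v5:0

step 1: dist = v0:inf,v1:inf,v2:inf,v3:inf,v4:11,v5:0
step 2: dist = v0:inf,v1:inf,v2:17,v3:26,v4:11,v5:0
step 3: dist = v0:inf,v1:30,v2:17,v3:26,v4:11,v5:0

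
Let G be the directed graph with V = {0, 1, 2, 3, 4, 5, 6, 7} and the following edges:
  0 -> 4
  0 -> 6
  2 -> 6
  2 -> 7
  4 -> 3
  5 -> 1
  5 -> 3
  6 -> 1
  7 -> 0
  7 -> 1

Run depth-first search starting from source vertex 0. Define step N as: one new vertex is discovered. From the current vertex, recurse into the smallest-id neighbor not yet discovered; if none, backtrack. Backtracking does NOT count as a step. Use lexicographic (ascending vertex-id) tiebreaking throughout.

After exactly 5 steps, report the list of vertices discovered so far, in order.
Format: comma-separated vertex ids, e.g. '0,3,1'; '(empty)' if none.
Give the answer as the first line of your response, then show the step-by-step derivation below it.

0,4,3,6,1

step 1: discover 0; path=0; order=0
step 2: discover 4; path=0>4; order=0,4
step 3: discover 3; path=0>4>3; order=0,4,3
step 4: discover 6; path=0>6; order=0,4,3,6
step 5: discover 1; path=0>6>1; order=0,4,3,6,1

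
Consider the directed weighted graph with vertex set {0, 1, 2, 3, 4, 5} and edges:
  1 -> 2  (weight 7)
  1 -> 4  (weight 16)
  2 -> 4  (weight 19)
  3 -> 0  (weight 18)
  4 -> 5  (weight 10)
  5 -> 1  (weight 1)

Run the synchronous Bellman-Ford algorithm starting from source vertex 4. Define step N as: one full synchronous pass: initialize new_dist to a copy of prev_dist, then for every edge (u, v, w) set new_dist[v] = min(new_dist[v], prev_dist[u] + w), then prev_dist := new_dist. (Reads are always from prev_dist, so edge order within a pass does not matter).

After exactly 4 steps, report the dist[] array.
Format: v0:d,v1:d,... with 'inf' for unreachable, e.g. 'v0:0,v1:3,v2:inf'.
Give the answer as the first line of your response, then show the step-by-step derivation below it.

v0:inf,v1:11,v2:18,v3:inf,v4:0,v5:10

step 1: dist = v0:inf,v1:inf,v2:inf,v3:inf,v4:0,v5:10
step 2: dist = v0:inf,v1:11,v2:inf,v3:inf,v4:0,v5:10
step 3: dist = v0:inf,v1:11,v2:18,v3:inf,v4:0,v5:10
step 4: dist = v0:inf,v1:11,v2:18,v3:inf,v4:0,v5:10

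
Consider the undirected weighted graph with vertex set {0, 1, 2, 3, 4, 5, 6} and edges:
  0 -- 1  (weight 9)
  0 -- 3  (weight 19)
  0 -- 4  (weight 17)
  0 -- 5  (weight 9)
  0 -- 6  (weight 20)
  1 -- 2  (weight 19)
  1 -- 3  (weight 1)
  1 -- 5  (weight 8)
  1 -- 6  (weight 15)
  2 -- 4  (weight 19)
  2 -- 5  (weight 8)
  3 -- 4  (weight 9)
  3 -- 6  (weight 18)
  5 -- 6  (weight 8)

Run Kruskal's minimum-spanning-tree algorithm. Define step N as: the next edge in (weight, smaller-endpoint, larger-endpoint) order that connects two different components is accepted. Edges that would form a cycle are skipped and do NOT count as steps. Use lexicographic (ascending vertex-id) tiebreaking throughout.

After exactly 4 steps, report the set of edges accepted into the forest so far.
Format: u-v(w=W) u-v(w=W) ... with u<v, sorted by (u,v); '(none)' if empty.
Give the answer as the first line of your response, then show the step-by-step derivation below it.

1-3(w=1) 1-5(w=8) 2-5(w=8) 5-6(w=8)

step 1: add edge 1-3 (w=1); MST = {1-3(w=1)}
step 2: add edge 1-5 (w=8); MST = {1-3(w=1) 1-5(w=8)}
step 3: add edge 2-5 (w=8); MST = {1-3(w=1) 1-5(w=8) 2-5(w=8)}
step 4: add edge 5-6 (w=8); MST = {1-3(w=1) 1-5(w=8) 2-5(w=8) 5-6(w=8)}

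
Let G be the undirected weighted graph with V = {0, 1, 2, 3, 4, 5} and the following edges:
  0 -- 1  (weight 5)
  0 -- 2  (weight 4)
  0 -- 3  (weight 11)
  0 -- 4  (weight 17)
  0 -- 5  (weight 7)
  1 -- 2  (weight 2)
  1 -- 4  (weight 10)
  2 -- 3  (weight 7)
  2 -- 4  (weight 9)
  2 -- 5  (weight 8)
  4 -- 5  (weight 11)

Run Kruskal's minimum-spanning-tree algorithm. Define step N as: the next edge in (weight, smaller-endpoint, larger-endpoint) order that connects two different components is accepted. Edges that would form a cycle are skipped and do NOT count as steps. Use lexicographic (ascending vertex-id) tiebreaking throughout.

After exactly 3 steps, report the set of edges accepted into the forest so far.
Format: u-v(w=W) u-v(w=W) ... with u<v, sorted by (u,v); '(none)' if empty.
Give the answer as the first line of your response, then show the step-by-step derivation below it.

0-2(w=4) 0-5(w=7) 1-2(w=2)

step 1: add edge 1-2 (w=2); MST = {1-2(w=2)}
step 2: add edge 0-2 (w=4); MST = {0-2(w=4) 1-2(w=2)}
step 3: add edge 0-5 (w=7); MST = {0-2(w=4) 0-5(w=7) 1-2(w=2)}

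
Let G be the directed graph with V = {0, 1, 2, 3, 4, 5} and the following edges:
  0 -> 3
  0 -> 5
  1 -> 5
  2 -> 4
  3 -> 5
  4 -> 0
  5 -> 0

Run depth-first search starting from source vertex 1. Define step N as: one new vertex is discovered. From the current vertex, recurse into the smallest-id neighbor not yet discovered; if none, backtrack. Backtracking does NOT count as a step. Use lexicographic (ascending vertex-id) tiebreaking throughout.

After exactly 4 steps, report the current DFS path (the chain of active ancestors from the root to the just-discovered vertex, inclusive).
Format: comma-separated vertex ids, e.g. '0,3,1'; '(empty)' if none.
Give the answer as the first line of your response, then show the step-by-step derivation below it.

1,5,0,3

step 1: discover 1; path=1; order=1
step 2: discover 5; path=1>5; order=1,5
step 3: discover 0; path=1>5>0; order=1,5,0
step 4: discover 3; path=1>5>0>3; order=1,5,0,3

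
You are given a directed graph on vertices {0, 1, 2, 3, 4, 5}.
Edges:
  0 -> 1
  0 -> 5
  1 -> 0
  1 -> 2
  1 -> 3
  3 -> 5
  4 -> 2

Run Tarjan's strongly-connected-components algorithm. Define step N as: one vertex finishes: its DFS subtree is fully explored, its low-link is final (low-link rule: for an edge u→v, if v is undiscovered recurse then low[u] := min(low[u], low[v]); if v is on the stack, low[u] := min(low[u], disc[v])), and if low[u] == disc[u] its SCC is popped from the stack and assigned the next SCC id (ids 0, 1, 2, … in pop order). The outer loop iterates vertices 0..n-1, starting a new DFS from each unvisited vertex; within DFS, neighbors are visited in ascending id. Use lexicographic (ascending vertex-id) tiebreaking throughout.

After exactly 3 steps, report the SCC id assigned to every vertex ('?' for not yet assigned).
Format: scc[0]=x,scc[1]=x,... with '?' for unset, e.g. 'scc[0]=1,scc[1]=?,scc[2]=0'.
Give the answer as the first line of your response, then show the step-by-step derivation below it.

scc[0]=?,scc[1]=?,scc[2]=0,scc[3]=2,scc[4]=?,scc[5]=1

step 1: low=(low[0]=0,low[1]=0,low[2]=2,low[3]=?,low[4]=?,low[5]=?); scc=(scc[0]=?,scc[1]=?,scc[2]=0,scc[3]=?,scc[4]=?,scc[5]=?)
step 2: low=(low[0]=0,low[1]=0,low[2]=2,low[3]=3,low[4]=?,low[5]=4); scc=(scc[0]=?,scc[1]=?,scc[2]=0,scc[3]=?,scc[4]=?,scc[5]=1)
step 3: low=(low[0]=0,low[1]=0,low[2]=2,low[3]=3,low[4]=?,low[5]=4); scc=(scc[0]=?,scc[1]=?,scc[2]=0,scc[3]=2,scc[4]=?,scc[5]=1)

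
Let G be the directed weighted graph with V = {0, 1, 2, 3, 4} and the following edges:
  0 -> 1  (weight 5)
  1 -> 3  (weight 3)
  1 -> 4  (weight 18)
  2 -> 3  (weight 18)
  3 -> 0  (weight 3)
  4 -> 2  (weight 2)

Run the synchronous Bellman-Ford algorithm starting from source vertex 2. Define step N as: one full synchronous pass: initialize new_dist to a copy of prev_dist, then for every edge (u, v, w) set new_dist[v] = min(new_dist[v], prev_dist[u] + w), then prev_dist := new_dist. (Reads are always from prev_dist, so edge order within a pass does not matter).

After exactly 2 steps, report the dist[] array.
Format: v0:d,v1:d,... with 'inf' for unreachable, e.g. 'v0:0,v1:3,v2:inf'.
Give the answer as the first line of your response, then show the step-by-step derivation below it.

v0:21,v1:inf,v2:0,v3:18,v4:inf

step 1: dist = v0:inf,v1:inf,v2:0,v3:18,v4:inf
step 2: dist = v0:21,v1:inf,v2:0,v3:18,v4:inf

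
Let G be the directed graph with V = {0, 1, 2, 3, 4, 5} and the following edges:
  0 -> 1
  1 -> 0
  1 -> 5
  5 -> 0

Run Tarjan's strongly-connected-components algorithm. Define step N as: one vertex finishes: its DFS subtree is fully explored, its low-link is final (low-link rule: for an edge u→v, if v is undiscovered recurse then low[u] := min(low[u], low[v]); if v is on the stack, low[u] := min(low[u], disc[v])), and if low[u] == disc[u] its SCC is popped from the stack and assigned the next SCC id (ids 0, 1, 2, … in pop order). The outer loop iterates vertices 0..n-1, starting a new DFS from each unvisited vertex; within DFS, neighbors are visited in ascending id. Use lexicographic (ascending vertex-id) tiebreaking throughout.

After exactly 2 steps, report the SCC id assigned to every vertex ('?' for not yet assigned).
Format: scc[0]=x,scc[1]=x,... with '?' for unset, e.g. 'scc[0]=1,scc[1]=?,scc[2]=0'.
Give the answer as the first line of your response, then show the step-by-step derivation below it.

scc[0]=?,scc[1]=?,scc[2]=?,scc[3]=?,scc[4]=?,scc[5]=?

step 1: low=(low[0]=0,low[1]=0,low[2]=?,low[3]=?,low[4]=?,low[5]=0); scc=(scc[0]=?,scc[1]=?,scc[2]=?,scc[3]=?,scc[4]=?,scc[5]=?)
step 2: low=(low[0]=0,low[1]=0,low[2]=?,low[3]=?,low[4]=?,low[5]=0); scc=(scc[0]=?,scc[1]=?,scc[2]=?,scc[3]=?,scc[4]=?,scc[5]=?)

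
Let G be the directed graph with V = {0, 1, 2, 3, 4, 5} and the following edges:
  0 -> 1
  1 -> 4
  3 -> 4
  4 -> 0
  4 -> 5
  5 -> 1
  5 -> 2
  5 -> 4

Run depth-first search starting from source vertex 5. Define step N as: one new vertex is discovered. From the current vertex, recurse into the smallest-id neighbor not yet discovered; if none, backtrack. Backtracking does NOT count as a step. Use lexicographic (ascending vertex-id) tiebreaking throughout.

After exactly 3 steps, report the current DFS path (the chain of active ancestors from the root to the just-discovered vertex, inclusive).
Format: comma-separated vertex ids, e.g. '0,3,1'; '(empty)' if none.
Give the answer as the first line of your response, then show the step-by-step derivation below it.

5,1,4

step 1: discover 5; path=5; order=5
step 2: discover 1; path=5>1; order=5,1
step 3: discover 4; path=5>1>4; order=5,1,4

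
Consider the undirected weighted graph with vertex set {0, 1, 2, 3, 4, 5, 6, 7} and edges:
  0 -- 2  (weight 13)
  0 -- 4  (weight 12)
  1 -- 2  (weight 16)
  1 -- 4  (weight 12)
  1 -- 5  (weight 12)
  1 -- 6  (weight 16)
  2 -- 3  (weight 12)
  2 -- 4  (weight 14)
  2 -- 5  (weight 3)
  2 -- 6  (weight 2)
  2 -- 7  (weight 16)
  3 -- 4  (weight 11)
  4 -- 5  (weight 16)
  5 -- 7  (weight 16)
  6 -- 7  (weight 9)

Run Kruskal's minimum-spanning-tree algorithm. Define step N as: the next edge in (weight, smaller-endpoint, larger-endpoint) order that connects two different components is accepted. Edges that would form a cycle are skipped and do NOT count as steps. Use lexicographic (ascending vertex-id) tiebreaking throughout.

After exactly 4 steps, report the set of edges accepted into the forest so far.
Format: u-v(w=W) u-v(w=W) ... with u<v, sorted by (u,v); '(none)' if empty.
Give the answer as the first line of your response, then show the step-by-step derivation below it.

2-5(w=3) 2-6(w=2) 3-4(w=11) 6-7(w=9)

step 1: add edge 2-6 (w=2); MST = {2-6(w=2)}
step 2: add edge 2-5 (w=3); MST = {2-5(w=3) 2-6(w=2)}
step 3: add edge 6-7 (w=9); MST = {2-5(w=3) 2-6(w=2) 6-7(w=9)}
step 4: add edge 3-4 (w=11); MST = {2-5(w=3) 2-6(w=2) 3-4(w=11) 6-7(w=9)}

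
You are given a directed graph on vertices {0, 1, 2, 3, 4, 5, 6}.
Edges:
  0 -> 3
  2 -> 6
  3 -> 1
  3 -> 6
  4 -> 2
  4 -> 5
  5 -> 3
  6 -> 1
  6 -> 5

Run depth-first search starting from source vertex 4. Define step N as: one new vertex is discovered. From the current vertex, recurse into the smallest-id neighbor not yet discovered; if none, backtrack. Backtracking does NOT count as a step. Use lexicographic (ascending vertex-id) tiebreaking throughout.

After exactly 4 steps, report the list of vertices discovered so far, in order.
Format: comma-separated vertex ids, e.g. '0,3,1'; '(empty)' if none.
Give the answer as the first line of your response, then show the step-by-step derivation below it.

4,2,6,1

step 1: discover 4; path=4; order=4
step 2: discover 2; path=4>2; order=4,2
step 3: discover 6; path=4>2>6; order=4,2,6
step 4: discover 1; path=4>2>6>1; order=4,2,6,1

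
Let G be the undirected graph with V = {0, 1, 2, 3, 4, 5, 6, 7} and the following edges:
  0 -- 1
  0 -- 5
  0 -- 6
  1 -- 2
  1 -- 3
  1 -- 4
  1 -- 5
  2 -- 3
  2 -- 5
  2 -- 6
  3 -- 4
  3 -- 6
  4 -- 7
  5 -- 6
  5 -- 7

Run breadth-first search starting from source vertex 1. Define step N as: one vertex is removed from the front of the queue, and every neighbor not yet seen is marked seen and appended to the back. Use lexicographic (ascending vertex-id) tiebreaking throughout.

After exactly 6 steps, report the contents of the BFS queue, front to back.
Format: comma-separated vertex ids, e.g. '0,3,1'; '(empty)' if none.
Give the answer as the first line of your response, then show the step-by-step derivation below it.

6,7

step 1: dequeue 1; queue=[0,2,3,4,5]; order=1
step 2: dequeue 0; queue=[2,3,4,5,6]; order=1,0
step 3: dequeue 2; queue=[3,4,5,6]; order=1,0,2
step 4: dequeue 3; queue=[4,5,6]; order=1,0,2,3
step 5: dequeue 4; queue=[5,6,7]; order=1,0,2,3,4
step 6: dequeue 5; queue=[6,7]; order=1,0,2,3,4,5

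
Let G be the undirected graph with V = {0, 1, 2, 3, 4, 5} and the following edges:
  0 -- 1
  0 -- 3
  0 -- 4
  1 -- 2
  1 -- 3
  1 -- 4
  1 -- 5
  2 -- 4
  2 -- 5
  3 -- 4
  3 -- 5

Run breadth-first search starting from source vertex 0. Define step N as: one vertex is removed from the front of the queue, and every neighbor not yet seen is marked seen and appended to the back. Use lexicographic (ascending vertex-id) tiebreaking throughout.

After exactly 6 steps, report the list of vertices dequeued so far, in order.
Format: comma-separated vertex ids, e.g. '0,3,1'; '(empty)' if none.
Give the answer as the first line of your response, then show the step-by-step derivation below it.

0,1,3,4,2,5

step 1: dequeue 0; queue=[1,3,4]; order=0
step 2: dequeue 1; queue=[3,4,2,5]; order=0,1
step 3: dequeue 3; queue=[4,2,5]; order=0,1,3
step 4: dequeue 4; queue=[2,5]; order=0,1,3,4
step 5: dequeue 2; queue=[5]; order=0,1,3,4,2
step 6: dequeue 5; queue=[(empty)]; order=0,1,3,4,2,5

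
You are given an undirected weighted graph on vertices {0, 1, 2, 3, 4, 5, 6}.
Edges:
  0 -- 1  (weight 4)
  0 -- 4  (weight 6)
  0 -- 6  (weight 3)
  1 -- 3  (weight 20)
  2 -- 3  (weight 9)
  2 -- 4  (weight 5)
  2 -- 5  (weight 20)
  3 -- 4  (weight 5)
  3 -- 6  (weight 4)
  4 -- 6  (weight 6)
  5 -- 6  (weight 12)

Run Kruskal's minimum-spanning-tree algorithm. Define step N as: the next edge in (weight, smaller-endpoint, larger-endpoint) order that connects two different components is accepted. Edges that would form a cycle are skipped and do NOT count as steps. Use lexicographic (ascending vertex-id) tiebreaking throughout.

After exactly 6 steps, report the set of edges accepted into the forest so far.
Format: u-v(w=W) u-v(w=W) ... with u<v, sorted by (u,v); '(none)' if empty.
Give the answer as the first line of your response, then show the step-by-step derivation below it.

0-1(w=4) 0-6(w=3) 2-4(w=5) 3-4(w=5) 3-6(w=4) 5-6(w=12)

step 1: add edge 0-6 (w=3); MST = {0-6(w=3)}
step 2: add edge 0-1 (w=4); MST = {0-1(w=4) 0-6(w=3)}
step 3: add edge 3-6 (w=4); MST = {0-1(w=4) 0-6(w=3) 3-6(w=4)}
step 4: add edge 2-4 (w=5); MST = {0-1(w=4) 0-6(w=3) 2-4(w=5) 3-6(w=4)}
step 5: add edge 3-4 (w=5); MST = {0-1(w=4) 0-6(w=3) 2-4(w=5) 3-4(w=5) 3-6(w=4)}
step 6: add edge 5-6 (w=12); MST = {0-1(w=4) 0-6(w=3) 2-4(w=5) 3-4(w=5) 3-6(w=4) 5-6(w=12)}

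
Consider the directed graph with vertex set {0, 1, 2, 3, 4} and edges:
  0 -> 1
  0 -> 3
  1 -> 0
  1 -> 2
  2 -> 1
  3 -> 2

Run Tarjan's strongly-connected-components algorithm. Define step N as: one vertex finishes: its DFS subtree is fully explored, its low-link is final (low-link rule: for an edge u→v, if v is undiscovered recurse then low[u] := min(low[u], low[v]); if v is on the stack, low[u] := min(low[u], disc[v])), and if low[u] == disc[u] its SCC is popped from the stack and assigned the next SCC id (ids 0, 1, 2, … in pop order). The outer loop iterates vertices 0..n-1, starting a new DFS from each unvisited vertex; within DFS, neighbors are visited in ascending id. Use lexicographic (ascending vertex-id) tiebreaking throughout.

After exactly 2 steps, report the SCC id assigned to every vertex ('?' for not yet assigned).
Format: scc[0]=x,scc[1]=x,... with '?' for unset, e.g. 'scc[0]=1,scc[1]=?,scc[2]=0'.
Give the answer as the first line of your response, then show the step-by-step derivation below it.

scc[0]=?,scc[1]=?,scc[2]=?,scc[3]=?,scc[4]=?

step 1: low=(low[0]=0,low[1]=0,low[2]=1,low[3]=?,low[4]=?); scc=(scc[0]=?,scc[1]=?,scc[2]=?,scc[3]=?,scc[4]=?)
step 2: low=(low[0]=0,low[1]=0,low[2]=1,low[3]=?,low[4]=?); scc=(scc[0]=?,scc[1]=?,scc[2]=?,scc[3]=?,scc[4]=?)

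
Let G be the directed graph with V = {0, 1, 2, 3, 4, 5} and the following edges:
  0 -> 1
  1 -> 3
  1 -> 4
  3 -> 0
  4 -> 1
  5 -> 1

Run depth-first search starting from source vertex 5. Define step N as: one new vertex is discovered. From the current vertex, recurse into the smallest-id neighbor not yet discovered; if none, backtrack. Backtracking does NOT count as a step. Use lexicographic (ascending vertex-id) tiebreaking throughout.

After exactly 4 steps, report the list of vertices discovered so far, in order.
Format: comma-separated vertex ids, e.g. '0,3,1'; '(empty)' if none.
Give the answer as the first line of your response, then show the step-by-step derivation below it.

5,1,3,0

step 1: discover 5; path=5; order=5
step 2: discover 1; path=5>1; order=5,1
step 3: discover 3; path=5>1>3; order=5,1,3
step 4: discover 0; path=5>1>3>0; order=5,1,3,0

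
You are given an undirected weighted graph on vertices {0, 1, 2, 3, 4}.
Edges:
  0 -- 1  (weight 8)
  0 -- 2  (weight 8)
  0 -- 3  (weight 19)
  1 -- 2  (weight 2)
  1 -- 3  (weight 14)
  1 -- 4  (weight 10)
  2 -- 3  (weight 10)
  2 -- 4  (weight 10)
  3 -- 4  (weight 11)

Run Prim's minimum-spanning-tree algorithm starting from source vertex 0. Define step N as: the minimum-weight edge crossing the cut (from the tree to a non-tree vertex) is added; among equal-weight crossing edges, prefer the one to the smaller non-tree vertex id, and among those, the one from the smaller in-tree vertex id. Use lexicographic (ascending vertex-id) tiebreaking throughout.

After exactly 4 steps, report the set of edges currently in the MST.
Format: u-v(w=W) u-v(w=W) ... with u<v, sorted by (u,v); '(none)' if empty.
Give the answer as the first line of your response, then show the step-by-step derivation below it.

0-1(w=8) 1-2(w=2) 1-4(w=10) 2-3(w=10)

step 1: add edge 0-1 (w=8); MST = {0-1(w=8)}
step 2: add edge 1-2 (w=2); MST = {0-1(w=8) 1-2(w=2)}
step 3: add edge 2-3 (w=10); MST = {0-1(w=8) 1-2(w=2) 2-3(w=10)}
step 4: add edge 1-4 (w=10); MST = {0-1(w=8) 1-2(w=2) 1-4(w=10) 2-3(w=10)}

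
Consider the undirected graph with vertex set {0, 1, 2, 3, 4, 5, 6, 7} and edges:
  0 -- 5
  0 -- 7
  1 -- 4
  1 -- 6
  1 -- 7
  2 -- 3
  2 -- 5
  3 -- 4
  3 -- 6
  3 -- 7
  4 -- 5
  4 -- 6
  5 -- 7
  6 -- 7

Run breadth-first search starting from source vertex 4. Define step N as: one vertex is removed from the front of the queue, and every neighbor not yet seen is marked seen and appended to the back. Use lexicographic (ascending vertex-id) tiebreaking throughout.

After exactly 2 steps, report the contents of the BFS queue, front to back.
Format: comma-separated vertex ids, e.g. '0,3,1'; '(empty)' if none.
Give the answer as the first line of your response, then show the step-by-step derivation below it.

3,5,6,7

step 1: dequeue 4; queue=[1,3,5,6]; order=4
step 2: dequeue 1; queue=[3,5,6,7]; order=4,1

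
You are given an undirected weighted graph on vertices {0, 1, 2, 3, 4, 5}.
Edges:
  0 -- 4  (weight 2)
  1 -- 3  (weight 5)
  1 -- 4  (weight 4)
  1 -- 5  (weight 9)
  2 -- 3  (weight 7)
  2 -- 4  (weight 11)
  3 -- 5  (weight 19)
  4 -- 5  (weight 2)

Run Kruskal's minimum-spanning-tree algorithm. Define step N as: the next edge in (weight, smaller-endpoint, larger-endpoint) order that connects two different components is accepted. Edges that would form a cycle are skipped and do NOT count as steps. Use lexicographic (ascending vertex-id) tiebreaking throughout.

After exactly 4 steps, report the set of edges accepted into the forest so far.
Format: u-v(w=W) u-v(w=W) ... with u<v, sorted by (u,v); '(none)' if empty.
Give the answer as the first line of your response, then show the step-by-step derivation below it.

0-4(w=2) 1-3(w=5) 1-4(w=4) 4-5(w=2)

step 1: add edge 0-4 (w=2); MST = {0-4(w=2)}
step 2: add edge 4-5 (w=2); MST = {0-4(w=2) 4-5(w=2)}
step 3: add edge 1-4 (w=4); MST = {0-4(w=2) 1-4(w=4) 4-5(w=2)}
step 4: add edge 1-3 (w=5); MST = {0-4(w=2) 1-3(w=5) 1-4(w=4) 4-5(w=2)}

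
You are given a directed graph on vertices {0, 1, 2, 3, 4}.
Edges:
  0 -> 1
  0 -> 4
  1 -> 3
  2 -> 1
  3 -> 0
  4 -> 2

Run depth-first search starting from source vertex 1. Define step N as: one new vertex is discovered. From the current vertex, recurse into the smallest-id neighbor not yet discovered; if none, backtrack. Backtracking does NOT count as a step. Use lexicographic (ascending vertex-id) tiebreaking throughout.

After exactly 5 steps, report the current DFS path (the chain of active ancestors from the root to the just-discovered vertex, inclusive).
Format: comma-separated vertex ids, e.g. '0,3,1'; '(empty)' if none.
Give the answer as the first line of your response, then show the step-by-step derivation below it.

1,3,0,4,2

step 1: discover 1; path=1; order=1
step 2: discover 3; path=1>3; order=1,3
step 3: discover 0; path=1>3>0; order=1,3,0
step 4: discover 4; path=1>3>0>4; order=1,3,0,4
step 5: discover 2; path=1>3>0>4>2; order=1,3,0,4,2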